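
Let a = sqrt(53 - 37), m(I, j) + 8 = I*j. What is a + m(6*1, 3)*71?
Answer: 714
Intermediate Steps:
m(I, j) = -8 + I*j
a = 4 (a = sqrt(16) = 4)
a + m(6*1, 3)*71 = 4 + (-8 + (6*1)*3)*71 = 4 + (-8 + 6*3)*71 = 4 + (-8 + 18)*71 = 4 + 10*71 = 4 + 710 = 714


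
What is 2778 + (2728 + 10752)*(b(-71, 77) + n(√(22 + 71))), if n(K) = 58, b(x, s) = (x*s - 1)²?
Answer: 403039628138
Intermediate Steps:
b(x, s) = (-1 + s*x)² (b(x, s) = (s*x - 1)² = (-1 + s*x)²)
2778 + (2728 + 10752)*(b(-71, 77) + n(√(22 + 71))) = 2778 + (2728 + 10752)*((-1 + 77*(-71))² + 58) = 2778 + 13480*((-1 - 5467)² + 58) = 2778 + 13480*((-5468)² + 58) = 2778 + 13480*(29899024 + 58) = 2778 + 13480*29899082 = 2778 + 403039625360 = 403039628138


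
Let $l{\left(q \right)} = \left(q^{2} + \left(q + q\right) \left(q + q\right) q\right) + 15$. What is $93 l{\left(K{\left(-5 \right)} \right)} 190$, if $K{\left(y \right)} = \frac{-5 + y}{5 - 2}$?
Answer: $- \frac{19407550}{9} \approx -2.1564 \cdot 10^{6}$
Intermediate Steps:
$K{\left(y \right)} = - \frac{5}{3} + \frac{y}{3}$ ($K{\left(y \right)} = \frac{-5 + y}{3} = \left(-5 + y\right) \frac{1}{3} = - \frac{5}{3} + \frac{y}{3}$)
$l{\left(q \right)} = 15 + q^{2} + 4 q^{3}$ ($l{\left(q \right)} = \left(q^{2} + 2 q 2 q q\right) + 15 = \left(q^{2} + 4 q^{2} q\right) + 15 = \left(q^{2} + 4 q^{3}\right) + 15 = 15 + q^{2} + 4 q^{3}$)
$93 l{\left(K{\left(-5 \right)} \right)} 190 = 93 \left(15 + \left(- \frac{5}{3} + \frac{1}{3} \left(-5\right)\right)^{2} + 4 \left(- \frac{5}{3} + \frac{1}{3} \left(-5\right)\right)^{3}\right) 190 = 93 \left(15 + \left(- \frac{5}{3} - \frac{5}{3}\right)^{2} + 4 \left(- \frac{5}{3} - \frac{5}{3}\right)^{3}\right) 190 = 93 \left(15 + \left(- \frac{10}{3}\right)^{2} + 4 \left(- \frac{10}{3}\right)^{3}\right) 190 = 93 \left(15 + \frac{100}{9} + 4 \left(- \frac{1000}{27}\right)\right) 190 = 93 \left(15 + \frac{100}{9} - \frac{4000}{27}\right) 190 = 93 \left(- \frac{3295}{27}\right) 190 = \left(- \frac{102145}{9}\right) 190 = - \frac{19407550}{9}$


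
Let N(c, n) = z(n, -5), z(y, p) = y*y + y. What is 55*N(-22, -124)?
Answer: 838860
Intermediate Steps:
z(y, p) = y + y**2 (z(y, p) = y**2 + y = y + y**2)
N(c, n) = n*(1 + n)
55*N(-22, -124) = 55*(-124*(1 - 124)) = 55*(-124*(-123)) = 55*15252 = 838860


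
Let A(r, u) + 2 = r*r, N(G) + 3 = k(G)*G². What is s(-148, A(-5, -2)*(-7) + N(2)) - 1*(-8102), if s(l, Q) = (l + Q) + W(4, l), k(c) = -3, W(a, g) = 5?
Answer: 7783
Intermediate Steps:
N(G) = -3 - 3*G²
A(r, u) = -2 + r² (A(r, u) = -2 + r*r = -2 + r²)
s(l, Q) = 5 + Q + l (s(l, Q) = (l + Q) + 5 = (Q + l) + 5 = 5 + Q + l)
s(-148, A(-5, -2)*(-7) + N(2)) - 1*(-8102) = (5 + ((-2 + (-5)²)*(-7) + (-3 - 3*2²)) - 148) - 1*(-8102) = (5 + ((-2 + 25)*(-7) + (-3 - 3*4)) - 148) + 8102 = (5 + (23*(-7) + (-3 - 12)) - 148) + 8102 = (5 + (-161 - 15) - 148) + 8102 = (5 - 176 - 148) + 8102 = -319 + 8102 = 7783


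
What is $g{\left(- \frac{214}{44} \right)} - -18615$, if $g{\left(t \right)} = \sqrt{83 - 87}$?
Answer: $18615 + 2 i \approx 18615.0 + 2.0 i$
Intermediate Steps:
$g{\left(t \right)} = 2 i$ ($g{\left(t \right)} = \sqrt{-4} = 2 i$)
$g{\left(- \frac{214}{44} \right)} - -18615 = 2 i - -18615 = 2 i + 18615 = 18615 + 2 i$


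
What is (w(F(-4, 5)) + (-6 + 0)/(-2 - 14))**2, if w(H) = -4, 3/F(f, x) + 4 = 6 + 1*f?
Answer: 841/64 ≈ 13.141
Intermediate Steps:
F(f, x) = 3/(2 + f) (F(f, x) = 3/(-4 + (6 + 1*f)) = 3/(-4 + (6 + f)) = 3/(2 + f))
(w(F(-4, 5)) + (-6 + 0)/(-2 - 14))**2 = (-4 + (-6 + 0)/(-2 - 14))**2 = (-4 - 6/(-16))**2 = (-4 - 6*(-1/16))**2 = (-4 + 3/8)**2 = (-29/8)**2 = 841/64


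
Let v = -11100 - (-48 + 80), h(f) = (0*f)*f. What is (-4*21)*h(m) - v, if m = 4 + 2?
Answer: 11132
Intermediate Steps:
m = 6
h(f) = 0 (h(f) = 0*f = 0)
v = -11132 (v = -11100 - 1*32 = -11100 - 32 = -11132)
(-4*21)*h(m) - v = -4*21*0 - 1*(-11132) = -84*0 + 11132 = 0 + 11132 = 11132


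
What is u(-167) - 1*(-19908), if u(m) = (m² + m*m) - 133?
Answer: 75553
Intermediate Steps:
u(m) = -133 + 2*m² (u(m) = (m² + m²) - 133 = 2*m² - 133 = -133 + 2*m²)
u(-167) - 1*(-19908) = (-133 + 2*(-167)²) - 1*(-19908) = (-133 + 2*27889) + 19908 = (-133 + 55778) + 19908 = 55645 + 19908 = 75553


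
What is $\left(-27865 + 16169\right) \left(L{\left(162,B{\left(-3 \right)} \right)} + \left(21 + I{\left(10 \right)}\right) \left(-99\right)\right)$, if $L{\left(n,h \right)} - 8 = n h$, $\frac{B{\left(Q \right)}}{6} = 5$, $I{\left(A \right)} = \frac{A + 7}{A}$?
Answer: $- \frac{153258536}{5} \approx -3.0652 \cdot 10^{7}$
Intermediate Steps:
$I{\left(A \right)} = \frac{7 + A}{A}$
$B{\left(Q \right)} = 30$ ($B{\left(Q \right)} = 6 \cdot 5 = 30$)
$L{\left(n,h \right)} = 8 + h n$ ($L{\left(n,h \right)} = 8 + n h = 8 + h n$)
$\left(-27865 + 16169\right) \left(L{\left(162,B{\left(-3 \right)} \right)} + \left(21 + I{\left(10 \right)}\right) \left(-99\right)\right) = \left(-27865 + 16169\right) \left(\left(8 + 30 \cdot 162\right) + \left(21 + \frac{7 + 10}{10}\right) \left(-99\right)\right) = - 11696 \left(\left(8 + 4860\right) + \left(21 + \frac{1}{10} \cdot 17\right) \left(-99\right)\right) = - 11696 \left(4868 + \left(21 + \frac{17}{10}\right) \left(-99\right)\right) = - 11696 \left(4868 + \frac{227}{10} \left(-99\right)\right) = - 11696 \left(4868 - \frac{22473}{10}\right) = \left(-11696\right) \frac{26207}{10} = - \frac{153258536}{5}$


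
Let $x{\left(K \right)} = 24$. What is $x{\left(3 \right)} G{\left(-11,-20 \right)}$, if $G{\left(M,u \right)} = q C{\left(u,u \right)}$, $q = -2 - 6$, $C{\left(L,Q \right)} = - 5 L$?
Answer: $-19200$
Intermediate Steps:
$q = -8$ ($q = -2 - 6 = -8$)
$G{\left(M,u \right)} = 40 u$ ($G{\left(M,u \right)} = - 8 \left(- 5 u\right) = 40 u$)
$x{\left(3 \right)} G{\left(-11,-20 \right)} = 24 \cdot 40 \left(-20\right) = 24 \left(-800\right) = -19200$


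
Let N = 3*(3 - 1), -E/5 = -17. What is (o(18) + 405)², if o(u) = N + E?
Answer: 246016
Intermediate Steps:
E = 85 (E = -5*(-17) = 85)
N = 6 (N = 3*2 = 6)
o(u) = 91 (o(u) = 6 + 85 = 91)
(o(18) + 405)² = (91 + 405)² = 496² = 246016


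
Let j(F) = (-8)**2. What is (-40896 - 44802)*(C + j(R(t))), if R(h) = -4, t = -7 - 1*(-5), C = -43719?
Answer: 3741146190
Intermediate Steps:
t = -2 (t = -7 + 5 = -2)
j(F) = 64
(-40896 - 44802)*(C + j(R(t))) = (-40896 - 44802)*(-43719 + 64) = -85698*(-43655) = 3741146190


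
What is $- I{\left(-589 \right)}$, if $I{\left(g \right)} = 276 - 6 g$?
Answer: $-3810$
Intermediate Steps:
$- I{\left(-589 \right)} = - (276 - -3534) = - (276 + 3534) = \left(-1\right) 3810 = -3810$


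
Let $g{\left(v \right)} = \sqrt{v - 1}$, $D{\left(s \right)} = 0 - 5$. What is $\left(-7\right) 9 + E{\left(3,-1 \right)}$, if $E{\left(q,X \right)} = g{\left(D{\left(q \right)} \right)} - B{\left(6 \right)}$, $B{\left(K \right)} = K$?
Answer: $-69 + i \sqrt{6} \approx -69.0 + 2.4495 i$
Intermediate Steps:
$D{\left(s \right)} = -5$
$g{\left(v \right)} = \sqrt{-1 + v}$
$E{\left(q,X \right)} = -6 + i \sqrt{6}$ ($E{\left(q,X \right)} = \sqrt{-1 - 5} - 6 = \sqrt{-6} - 6 = i \sqrt{6} - 6 = -6 + i \sqrt{6}$)
$\left(-7\right) 9 + E{\left(3,-1 \right)} = \left(-7\right) 9 - \left(6 - i \sqrt{6}\right) = -63 - \left(6 - i \sqrt{6}\right) = -69 + i \sqrt{6}$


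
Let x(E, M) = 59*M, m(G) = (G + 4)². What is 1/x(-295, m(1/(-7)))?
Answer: 49/43011 ≈ 0.0011392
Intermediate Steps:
m(G) = (4 + G)²
1/x(-295, m(1/(-7))) = 1/(59*(4 + 1/(-7))²) = 1/(59*(4 - ⅐)²) = 1/(59*(27/7)²) = 1/(59*(729/49)) = 1/(43011/49) = 49/43011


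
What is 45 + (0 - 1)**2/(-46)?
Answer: 2069/46 ≈ 44.978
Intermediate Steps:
45 + (0 - 1)**2/(-46) = 45 + (-1)**2*(-1/46) = 45 + 1*(-1/46) = 45 - 1/46 = 2069/46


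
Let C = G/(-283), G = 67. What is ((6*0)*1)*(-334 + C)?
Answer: 0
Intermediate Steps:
C = -67/283 (C = 67/(-283) = 67*(-1/283) = -67/283 ≈ -0.23675)
((6*0)*1)*(-334 + C) = ((6*0)*1)*(-334 - 67/283) = (0*1)*(-94589/283) = 0*(-94589/283) = 0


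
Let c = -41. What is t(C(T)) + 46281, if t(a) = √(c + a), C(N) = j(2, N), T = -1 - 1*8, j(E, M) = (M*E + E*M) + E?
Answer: 46281 + 5*I*√3 ≈ 46281.0 + 8.6602*I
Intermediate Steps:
j(E, M) = E + 2*E*M (j(E, M) = (E*M + E*M) + E = 2*E*M + E = E + 2*E*M)
T = -9 (T = -1 - 8 = -9)
C(N) = 2 + 4*N (C(N) = 2*(1 + 2*N) = 2 + 4*N)
t(a) = √(-41 + a)
t(C(T)) + 46281 = √(-41 + (2 + 4*(-9))) + 46281 = √(-41 + (2 - 36)) + 46281 = √(-41 - 34) + 46281 = √(-75) + 46281 = 5*I*√3 + 46281 = 46281 + 5*I*√3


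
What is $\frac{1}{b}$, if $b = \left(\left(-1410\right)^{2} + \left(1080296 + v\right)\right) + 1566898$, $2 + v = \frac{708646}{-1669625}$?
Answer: $\frac{1669625}{7739198696854} \approx 2.1574 \cdot 10^{-7}$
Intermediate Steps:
$v = - \frac{4047896}{1669625}$ ($v = -2 + \frac{708646}{-1669625} = -2 + 708646 \left(- \frac{1}{1669625}\right) = -2 - \frac{708646}{1669625} = - \frac{4047896}{1669625} \approx -2.4244$)
$b = \frac{7739198696854}{1669625}$ ($b = \left(\left(-1410\right)^{2} + \left(1080296 - \frac{4047896}{1669625}\right)\right) + 1566898 = \left(1988100 + \frac{1803685161104}{1669625}\right) + 1566898 = \frac{5123066623604}{1669625} + 1566898 = \frac{7739198696854}{1669625} \approx 4.6353 \cdot 10^{6}$)
$\frac{1}{b} = \frac{1}{\frac{7739198696854}{1669625}} = \frac{1669625}{7739198696854}$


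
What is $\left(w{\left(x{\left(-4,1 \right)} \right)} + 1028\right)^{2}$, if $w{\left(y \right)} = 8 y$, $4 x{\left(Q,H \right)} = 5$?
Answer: $1077444$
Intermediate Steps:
$x{\left(Q,H \right)} = \frac{5}{4}$ ($x{\left(Q,H \right)} = \frac{1}{4} \cdot 5 = \frac{5}{4}$)
$\left(w{\left(x{\left(-4,1 \right)} \right)} + 1028\right)^{2} = \left(8 \cdot \frac{5}{4} + 1028\right)^{2} = \left(10 + 1028\right)^{2} = 1038^{2} = 1077444$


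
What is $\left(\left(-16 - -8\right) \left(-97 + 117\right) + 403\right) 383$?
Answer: $93069$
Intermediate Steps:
$\left(\left(-16 - -8\right) \left(-97 + 117\right) + 403\right) 383 = \left(\left(-16 + 8\right) 20 + 403\right) 383 = \left(\left(-8\right) 20 + 403\right) 383 = \left(-160 + 403\right) 383 = 243 \cdot 383 = 93069$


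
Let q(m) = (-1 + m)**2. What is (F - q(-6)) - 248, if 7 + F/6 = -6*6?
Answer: -555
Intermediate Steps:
F = -258 (F = -42 + 6*(-6*6) = -42 + 6*(-36) = -42 - 216 = -258)
(F - q(-6)) - 248 = (-258 - (-1 - 6)**2) - 248 = (-258 - 1*(-7)**2) - 248 = (-258 - 1*49) - 248 = (-258 - 49) - 248 = -307 - 248 = -555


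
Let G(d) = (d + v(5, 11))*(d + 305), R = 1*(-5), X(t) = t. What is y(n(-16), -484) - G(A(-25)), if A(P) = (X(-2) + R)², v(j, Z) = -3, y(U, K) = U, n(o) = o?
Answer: -16300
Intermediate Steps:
R = -5
A(P) = 49 (A(P) = (-2 - 5)² = (-7)² = 49)
G(d) = (-3 + d)*(305 + d) (G(d) = (d - 3)*(d + 305) = (-3 + d)*(305 + d))
y(n(-16), -484) - G(A(-25)) = -16 - (-915 + 49² + 302*49) = -16 - (-915 + 2401 + 14798) = -16 - 1*16284 = -16 - 16284 = -16300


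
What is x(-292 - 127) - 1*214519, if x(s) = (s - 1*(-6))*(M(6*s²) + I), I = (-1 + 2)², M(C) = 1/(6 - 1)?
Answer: -1075073/5 ≈ -2.1501e+5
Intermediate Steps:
M(C) = ⅕ (M(C) = 1/5 = ⅕)
I = 1 (I = 1² = 1)
x(s) = 36/5 + 6*s/5 (x(s) = (s - 1*(-6))*(⅕ + 1) = (s + 6)*(6/5) = (6 + s)*(6/5) = 36/5 + 6*s/5)
x(-292 - 127) - 1*214519 = (36/5 + 6*(-292 - 127)/5) - 1*214519 = (36/5 + (6/5)*(-419)) - 214519 = (36/5 - 2514/5) - 214519 = -2478/5 - 214519 = -1075073/5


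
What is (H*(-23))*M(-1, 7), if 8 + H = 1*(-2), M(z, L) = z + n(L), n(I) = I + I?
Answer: 2990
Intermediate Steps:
n(I) = 2*I
M(z, L) = z + 2*L
H = -10 (H = -8 + 1*(-2) = -8 - 2 = -10)
(H*(-23))*M(-1, 7) = (-10*(-23))*(-1 + 2*7) = 230*(-1 + 14) = 230*13 = 2990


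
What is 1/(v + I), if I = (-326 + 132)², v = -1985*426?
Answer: -1/807974 ≈ -1.2377e-6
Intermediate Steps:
v = -845610
I = 37636 (I = (-194)² = 37636)
1/(v + I) = 1/(-845610 + 37636) = 1/(-807974) = -1/807974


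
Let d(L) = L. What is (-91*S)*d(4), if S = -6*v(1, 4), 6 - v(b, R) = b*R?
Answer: 4368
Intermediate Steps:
v(b, R) = 6 - R*b (v(b, R) = 6 - b*R = 6 - R*b)
S = -12 (S = -6*(6 - 1*4*1) = -6*(6 - 4) = -6*2 = -12)
(-91*S)*d(4) = -91*(-12)*4 = 1092*4 = 4368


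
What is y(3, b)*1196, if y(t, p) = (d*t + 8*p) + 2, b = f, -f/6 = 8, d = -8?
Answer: -485576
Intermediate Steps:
f = -48 (f = -6*8 = -48)
b = -48
y(t, p) = 2 - 8*t + 8*p (y(t, p) = (-8*t + 8*p) + 2 = 2 - 8*t + 8*p)
y(3, b)*1196 = (2 - 8*3 + 8*(-48))*1196 = (2 - 24 - 384)*1196 = -406*1196 = -485576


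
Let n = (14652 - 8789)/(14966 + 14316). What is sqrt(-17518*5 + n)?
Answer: I*sqrt(5129609034)/242 ≈ 295.96*I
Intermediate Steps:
n = 533/2662 (n = 5863/29282 = 5863*(1/29282) = 533/2662 ≈ 0.20023)
sqrt(-17518*5 + n) = sqrt(-17518*5 + 533/2662) = sqrt(-87590 + 533/2662) = sqrt(-233164047/2662) = I*sqrt(5129609034)/242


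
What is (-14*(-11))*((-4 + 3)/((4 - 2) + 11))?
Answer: -154/13 ≈ -11.846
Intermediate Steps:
(-14*(-11))*((-4 + 3)/((4 - 2) + 11)) = 154*(-1/(2 + 11)) = 154*(-1/13) = -154/13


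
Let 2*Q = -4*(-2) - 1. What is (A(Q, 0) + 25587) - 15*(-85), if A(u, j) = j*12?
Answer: 26862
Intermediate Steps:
Q = 7/2 (Q = (-4*(-2) - 1)/2 = (8 - 1)/2 = (½)*7 = 7/2 ≈ 3.5000)
A(u, j) = 12*j
(A(Q, 0) + 25587) - 15*(-85) = (12*0 + 25587) - 15*(-85) = (0 + 25587) + 1275 = 25587 + 1275 = 26862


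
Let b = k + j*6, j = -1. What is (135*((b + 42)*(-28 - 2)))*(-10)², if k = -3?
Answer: -13365000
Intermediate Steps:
b = -9 (b = -3 - 1*6 = -3 - 6 = -9)
(135*((b + 42)*(-28 - 2)))*(-10)² = (135*((-9 + 42)*(-28 - 2)))*(-10)² = (135*(33*(-30)))*100 = (135*(-990))*100 = -133650*100 = -13365000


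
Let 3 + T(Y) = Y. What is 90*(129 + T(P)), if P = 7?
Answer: 11970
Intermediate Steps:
T(Y) = -3 + Y
90*(129 + T(P)) = 90*(129 + (-3 + 7)) = 90*(129 + 4) = 90*133 = 11970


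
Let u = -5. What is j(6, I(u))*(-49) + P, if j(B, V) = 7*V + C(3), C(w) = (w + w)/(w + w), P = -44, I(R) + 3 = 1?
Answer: 593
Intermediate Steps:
I(R) = -2 (I(R) = -3 + 1 = -2)
C(w) = 1 (C(w) = (2*w)/((2*w)) = (2*w)*(1/(2*w)) = 1)
j(B, V) = 1 + 7*V (j(B, V) = 7*V + 1 = 1 + 7*V)
j(6, I(u))*(-49) + P = (1 + 7*(-2))*(-49) - 44 = (1 - 14)*(-49) - 44 = -13*(-49) - 44 = 637 - 44 = 593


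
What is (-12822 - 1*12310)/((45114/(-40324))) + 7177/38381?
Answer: 188817975931/8405439 ≈ 22464.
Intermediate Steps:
(-12822 - 1*12310)/((45114/(-40324))) + 7177/38381 = (-12822 - 12310)/((45114*(-1/40324))) + 7177*(1/38381) = -25132/(-22557/20162) + 7177/38381 = -25132*(-20162/22557) + 7177/38381 = 4919528/219 + 7177/38381 = 188817975931/8405439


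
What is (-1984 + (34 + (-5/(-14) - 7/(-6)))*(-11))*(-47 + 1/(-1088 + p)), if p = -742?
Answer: 428936857/3843 ≈ 1.1162e+5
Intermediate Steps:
(-1984 + (34 + (-5/(-14) - 7/(-6)))*(-11))*(-47 + 1/(-1088 + p)) = (-1984 + (34 + (-5/(-14) - 7/(-6)))*(-11))*(-47 + 1/(-1088 - 742)) = (-1984 + (34 + (-5*(-1/14) - 7*(-⅙)))*(-11))*(-47 + 1/(-1830)) = (-1984 + (34 + (5/14 + 7/6))*(-11))*(-47 - 1/1830) = (-1984 + (34 + 32/21)*(-11))*(-86011/1830) = (-1984 + (746/21)*(-11))*(-86011/1830) = (-1984 - 8206/21)*(-86011/1830) = -49870/21*(-86011/1830) = 428936857/3843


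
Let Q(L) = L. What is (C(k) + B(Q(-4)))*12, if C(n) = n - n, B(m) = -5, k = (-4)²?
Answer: -60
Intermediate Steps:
k = 16
C(n) = 0
(C(k) + B(Q(-4)))*12 = (0 - 5)*12 = -5*12 = -60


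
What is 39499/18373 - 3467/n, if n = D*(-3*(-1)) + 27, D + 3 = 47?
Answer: -57418850/2921307 ≈ -19.655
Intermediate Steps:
D = 44 (D = -3 + 47 = 44)
n = 159 (n = 44*(-3*(-1)) + 27 = 44*3 + 27 = 132 + 27 = 159)
39499/18373 - 3467/n = 39499/18373 - 3467/159 = -57418850/2921307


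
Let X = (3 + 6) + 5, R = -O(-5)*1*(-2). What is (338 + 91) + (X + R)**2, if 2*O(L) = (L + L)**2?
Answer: 13425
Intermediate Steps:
O(L) = 2*L**2 (O(L) = (L + L)**2/2 = (2*L)**2/2 = (4*L**2)/2 = 2*L**2)
R = 100 (R = -(2*(-5)**2)*1*(-2) = -(2*25)*1*(-2) = -50*1*(-2) = -50*(-2) = -1*(-100) = 100)
X = 14 (X = 9 + 5 = 14)
(338 + 91) + (X + R)**2 = (338 + 91) + (14 + 100)**2 = 429 + 114**2 = 429 + 12996 = 13425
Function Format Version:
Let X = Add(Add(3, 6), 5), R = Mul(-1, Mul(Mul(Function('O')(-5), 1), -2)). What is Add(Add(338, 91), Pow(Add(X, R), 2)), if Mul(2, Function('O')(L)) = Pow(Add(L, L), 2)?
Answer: 13425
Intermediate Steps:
Function('O')(L) = Mul(2, Pow(L, 2)) (Function('O')(L) = Mul(Rational(1, 2), Pow(Add(L, L), 2)) = Mul(Rational(1, 2), Pow(Mul(2, L), 2)) = Mul(Rational(1, 2), Mul(4, Pow(L, 2))) = Mul(2, Pow(L, 2)))
R = 100 (R = Mul(-1, Mul(Mul(Mul(2, Pow(-5, 2)), 1), -2)) = Mul(-1, Mul(Mul(Mul(2, 25), 1), -2)) = Mul(-1, Mul(Mul(50, 1), -2)) = Mul(-1, Mul(50, -2)) = Mul(-1, -100) = 100)
X = 14 (X = Add(9, 5) = 14)
Add(Add(338, 91), Pow(Add(X, R), 2)) = Add(Add(338, 91), Pow(Add(14, 100), 2)) = Add(429, Pow(114, 2)) = Add(429, 12996) = 13425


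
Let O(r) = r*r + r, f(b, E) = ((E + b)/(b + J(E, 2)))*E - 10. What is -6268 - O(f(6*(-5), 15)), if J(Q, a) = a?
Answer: -4915597/784 ≈ -6269.9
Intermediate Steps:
f(b, E) = -10 + E*(E + b)/(2 + b) (f(b, E) = ((E + b)/(b + 2))*E - 10 = ((E + b)/(2 + b))*E - 10 = E*(E + b)/(2 + b) - 10 = -10 + E*(E + b)/(2 + b))
O(r) = r + r² (O(r) = r² + r = r + r²)
-6268 - O(f(6*(-5), 15)) = -6268 - (-20 + 15² - 60*(-5) + 15*(6*(-5)))/(2 + 6*(-5))*(1 + (-20 + 15² - 60*(-5) + 15*(6*(-5)))/(2 + 6*(-5))) = -6268 - (-20 + 225 - 10*(-30) + 15*(-30))/(2 - 30)*(1 + (-20 + 225 - 10*(-30) + 15*(-30))/(2 - 30)) = -6268 - (-20 + 225 + 300 - 450)/(-28)*(1 + (-20 + 225 + 300 - 450)/(-28)) = -6268 - (-1/28*55)*(1 - 1/28*55) = -6268 - (-55)*(1 - 55/28)/28 = -6268 - (-55)*(-27)/(28*28) = -6268 - 1*1485/784 = -6268 - 1485/784 = -4915597/784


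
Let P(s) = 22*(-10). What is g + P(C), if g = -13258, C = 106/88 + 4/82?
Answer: -13478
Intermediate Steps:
C = 2261/1804 (C = 106*(1/88) + 4*(1/82) = 53/44 + 2/41 = 2261/1804 ≈ 1.2533)
P(s) = -220
g + P(C) = -13258 - 220 = -13478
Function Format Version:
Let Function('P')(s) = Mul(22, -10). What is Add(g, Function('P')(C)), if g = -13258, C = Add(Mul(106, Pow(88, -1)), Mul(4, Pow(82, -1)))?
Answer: -13478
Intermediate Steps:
C = Rational(2261, 1804) (C = Add(Mul(106, Rational(1, 88)), Mul(4, Rational(1, 82))) = Add(Rational(53, 44), Rational(2, 41)) = Rational(2261, 1804) ≈ 1.2533)
Function('P')(s) = -220
Add(g, Function('P')(C)) = Add(-13258, -220) = -13478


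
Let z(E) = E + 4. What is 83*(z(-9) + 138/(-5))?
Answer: -13529/5 ≈ -2705.8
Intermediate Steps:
z(E) = 4 + E
83*(z(-9) + 138/(-5)) = 83*((4 - 9) + 138/(-5)) = 83*(-5 + 138*(-⅕)) = 83*(-5 - 138/5) = 83*(-163/5) = -13529/5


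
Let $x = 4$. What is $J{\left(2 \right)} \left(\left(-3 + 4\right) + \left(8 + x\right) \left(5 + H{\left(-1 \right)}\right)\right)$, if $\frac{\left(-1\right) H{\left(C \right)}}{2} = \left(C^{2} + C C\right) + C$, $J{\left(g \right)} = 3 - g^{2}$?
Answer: $-37$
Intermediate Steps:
$H{\left(C \right)} = - 4 C^{2} - 2 C$ ($H{\left(C \right)} = - 2 \left(\left(C^{2} + C C\right) + C\right) = - 2 \left(\left(C^{2} + C^{2}\right) + C\right) = - 2 \left(2 C^{2} + C\right) = - 2 \left(C + 2 C^{2}\right) = - 4 C^{2} - 2 C$)
$J{\left(2 \right)} \left(\left(-3 + 4\right) + \left(8 + x\right) \left(5 + H{\left(-1 \right)}\right)\right) = \left(3 - 2^{2}\right) \left(\left(-3 + 4\right) + \left(8 + 4\right) \left(5 - - 2 \left(1 + 2 \left(-1\right)\right)\right)\right) = \left(3 - 4\right) \left(1 + 12 \left(5 - - 2 \left(1 - 2\right)\right)\right) = \left(3 - 4\right) \left(1 + 12 \left(5 - \left(-2\right) \left(-1\right)\right)\right) = - (1 + 12 \left(5 - 2\right)) = - (1 + 12 \cdot 3) = - (1 + 36) = \left(-1\right) 37 = -37$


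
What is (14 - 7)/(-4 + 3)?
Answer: -7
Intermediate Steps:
(14 - 7)/(-4 + 3) = 7/(-1) = 7*(-1) = -7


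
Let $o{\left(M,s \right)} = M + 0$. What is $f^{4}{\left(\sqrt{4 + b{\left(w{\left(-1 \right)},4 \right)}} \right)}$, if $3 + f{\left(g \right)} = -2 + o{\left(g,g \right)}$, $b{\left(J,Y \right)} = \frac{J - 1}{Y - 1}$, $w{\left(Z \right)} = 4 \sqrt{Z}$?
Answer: $\frac{\left(15 - \sqrt{3} \sqrt{11 + 4 i}\right)^{4}}{81} \approx 80.511 - 38.583 i$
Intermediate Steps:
$o{\left(M,s \right)} = M$
$b{\left(J,Y \right)} = \frac{-1 + J}{-1 + Y}$
$f{\left(g \right)} = -5 + g$ ($f{\left(g \right)} = -3 + \left(-2 + g\right) = -5 + g$)
$f^{4}{\left(\sqrt{4 + b{\left(w{\left(-1 \right)},4 \right)}} \right)} = \left(-5 + \sqrt{4 + \frac{-1 + 4 \sqrt{-1}}{-1 + 4}}\right)^{4} = \left(-5 + \sqrt{4 + \frac{-1 + 4 i}{3}}\right)^{4} = \left(-5 + \sqrt{4 - \left(\frac{1}{3} - \frac{4 i}{3}\right)}\right)^{4} = \left(-5 + \sqrt{\frac{11}{3} + \frac{4 i}{3}}\right)^{4}$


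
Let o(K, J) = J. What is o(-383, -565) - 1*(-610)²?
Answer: -372665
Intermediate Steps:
o(-383, -565) - 1*(-610)² = -565 - 1*(-610)² = -565 - 1*372100 = -565 - 372100 = -372665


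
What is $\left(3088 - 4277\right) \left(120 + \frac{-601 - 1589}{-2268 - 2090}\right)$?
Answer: $- \frac{312201675}{2179} \approx -1.4328 \cdot 10^{5}$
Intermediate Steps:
$\left(3088 - 4277\right) \left(120 + \frac{-601 - 1589}{-2268 - 2090}\right) = - 1189 \left(120 - \frac{2190}{-4358}\right) = - 1189 \left(120 - - \frac{1095}{2179}\right) = - 1189 \left(120 + \frac{1095}{2179}\right) = \left(-1189\right) \frac{262575}{2179} = - \frac{312201675}{2179}$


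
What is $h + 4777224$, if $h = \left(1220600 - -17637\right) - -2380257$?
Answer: $8395718$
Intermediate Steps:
$h = 3618494$ ($h = \left(1220600 + 17637\right) + 2380257 = 1238237 + 2380257 = 3618494$)
$h + 4777224 = 3618494 + 4777224 = 8395718$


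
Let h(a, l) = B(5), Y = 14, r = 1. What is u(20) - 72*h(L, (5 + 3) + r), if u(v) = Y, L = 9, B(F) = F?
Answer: -346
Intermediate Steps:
u(v) = 14
h(a, l) = 5
u(20) - 72*h(L, (5 + 3) + r) = 14 - 72*5 = 14 - 360 = -346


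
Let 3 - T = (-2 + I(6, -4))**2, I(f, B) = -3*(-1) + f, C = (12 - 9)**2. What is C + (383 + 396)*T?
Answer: -35825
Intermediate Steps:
C = 9 (C = 3**2 = 9)
I(f, B) = 3 + f
T = -46 (T = 3 - (-2 + (3 + 6))**2 = 3 - (-2 + 9)**2 = 3 - 1*7**2 = 3 - 1*49 = 3 - 49 = -46)
C + (383 + 396)*T = 9 + (383 + 396)*(-46) = 9 + 779*(-46) = 9 - 35834 = -35825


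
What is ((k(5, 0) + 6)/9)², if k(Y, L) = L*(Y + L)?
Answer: 4/9 ≈ 0.44444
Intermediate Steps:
k(Y, L) = L*(L + Y)
((k(5, 0) + 6)/9)² = ((0*(0 + 5) + 6)/9)² = ((0*5 + 6)*(⅑))² = ((0 + 6)*(⅑))² = (6*(⅑))² = (⅔)² = 4/9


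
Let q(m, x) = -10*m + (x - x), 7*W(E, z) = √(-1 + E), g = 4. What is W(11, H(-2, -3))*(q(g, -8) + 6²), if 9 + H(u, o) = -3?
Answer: -4*√10/7 ≈ -1.8070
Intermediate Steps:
H(u, o) = -12 (H(u, o) = -9 - 3 = -12)
W(E, z) = √(-1 + E)/7
q(m, x) = -10*m (q(m, x) = -10*m + 0 = -10*m)
W(11, H(-2, -3))*(q(g, -8) + 6²) = (√(-1 + 11)/7)*(-10*4 + 6²) = (√10/7)*(-40 + 36) = (√10/7)*(-4) = -4*√10/7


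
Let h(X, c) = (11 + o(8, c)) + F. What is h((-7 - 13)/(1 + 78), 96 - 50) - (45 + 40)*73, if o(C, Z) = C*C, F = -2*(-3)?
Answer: -6124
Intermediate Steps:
F = 6
o(C, Z) = C²
h(X, c) = 81 (h(X, c) = (11 + 8²) + 6 = (11 + 64) + 6 = 75 + 6 = 81)
h((-7 - 13)/(1 + 78), 96 - 50) - (45 + 40)*73 = 81 - (45 + 40)*73 = 81 - 85*73 = 81 - 1*6205 = 81 - 6205 = -6124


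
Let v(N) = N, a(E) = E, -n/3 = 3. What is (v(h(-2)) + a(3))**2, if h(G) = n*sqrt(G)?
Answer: -153 - 54*I*sqrt(2) ≈ -153.0 - 76.368*I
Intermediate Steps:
n = -9 (n = -3*3 = -9)
h(G) = -9*sqrt(G)
(v(h(-2)) + a(3))**2 = (-9*I*sqrt(2) + 3)**2 = (3 - 9*I*sqrt(2))**2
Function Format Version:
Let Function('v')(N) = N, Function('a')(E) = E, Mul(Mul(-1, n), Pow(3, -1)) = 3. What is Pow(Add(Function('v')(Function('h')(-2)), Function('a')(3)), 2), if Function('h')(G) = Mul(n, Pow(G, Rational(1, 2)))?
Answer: Add(-153, Mul(-54, I, Pow(2, Rational(1, 2)))) ≈ Add(-153.00, Mul(-76.368, I))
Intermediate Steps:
n = -9 (n = Mul(-3, 3) = -9)
Function('h')(G) = Mul(-9, Pow(G, Rational(1, 2)))
Pow(Add(Function('v')(Function('h')(-2)), Function('a')(3)), 2) = Pow(Add(Mul(-9, Pow(-2, Rational(1, 2))), 3), 2) = Pow(Add(Mul(-9, Mul(I, Pow(2, Rational(1, 2)))), 3), 2) = Pow(Add(Mul(-9, I, Pow(2, Rational(1, 2))), 3), 2) = Pow(Add(3, Mul(-9, I, Pow(2, Rational(1, 2)))), 2)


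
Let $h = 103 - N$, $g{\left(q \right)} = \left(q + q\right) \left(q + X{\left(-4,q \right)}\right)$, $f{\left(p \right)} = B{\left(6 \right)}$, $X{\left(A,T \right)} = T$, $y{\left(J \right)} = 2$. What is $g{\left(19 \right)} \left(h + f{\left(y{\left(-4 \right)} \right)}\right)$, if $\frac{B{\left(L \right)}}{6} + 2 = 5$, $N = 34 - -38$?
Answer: $70756$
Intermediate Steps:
$N = 72$ ($N = 34 + 38 = 72$)
$B{\left(L \right)} = 18$ ($B{\left(L \right)} = -12 + 6 \cdot 5 = -12 + 30 = 18$)
$f{\left(p \right)} = 18$
$g{\left(q \right)} = 4 q^{2}$ ($g{\left(q \right)} = \left(q + q\right) \left(q + q\right) = 2 q 2 q = 4 q^{2}$)
$h = 31$ ($h = 103 - 72 = 31$)
$g{\left(19 \right)} \left(h + f{\left(y{\left(-4 \right)} \right)}\right) = 4 \cdot 19^{2} \left(31 + 18\right) = 4 \cdot 361 \cdot 49 = 1444 \cdot 49 = 70756$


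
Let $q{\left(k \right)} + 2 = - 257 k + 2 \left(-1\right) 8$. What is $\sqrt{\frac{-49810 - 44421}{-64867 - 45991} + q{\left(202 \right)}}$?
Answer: $\frac{15 i \sqrt{2836478526794}}{110858} \approx 227.88 i$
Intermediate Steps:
$q{\left(k \right)} = -18 - 257 k$ ($q{\left(k \right)} = -2 - \left(257 k - 2 \left(-1\right) 8\right) = -2 - \left(16 + 257 k\right) = -18 - 257 k$)
$\sqrt{\frac{-49810 - 44421}{-64867 - 45991} + q{\left(202 \right)}} = \sqrt{\frac{-49810 - 44421}{-64867 - 45991} - 51932} = \sqrt{- \frac{94231}{-110858} - 51932} = \sqrt{\left(-94231\right) \left(- \frac{1}{110858}\right) - 51932} = \sqrt{\frac{94231}{110858} - 51932} = \sqrt{- \frac{5756983425}{110858}} = \frac{15 i \sqrt{2836478526794}}{110858}$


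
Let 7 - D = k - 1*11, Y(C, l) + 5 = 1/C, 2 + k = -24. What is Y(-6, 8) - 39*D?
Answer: -10327/6 ≈ -1721.2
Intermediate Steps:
k = -26 (k = -2 - 24 = -26)
Y(C, l) = -5 + 1/C
D = 44 (D = 7 - (-26 - 1*11) = 7 - (-26 - 11) = 7 - 1*(-37) = 7 + 37 = 44)
Y(-6, 8) - 39*D = (-5 + 1/(-6)) - 39*44 = (-5 - ⅙) - 1716 = -31/6 - 1716 = -10327/6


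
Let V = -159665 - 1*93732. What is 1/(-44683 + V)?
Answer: -1/298080 ≈ -3.3548e-6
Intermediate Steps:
V = -253397 (V = -159665 - 93732 = -253397)
1/(-44683 + V) = 1/(-44683 - 253397) = 1/(-298080) = -1/298080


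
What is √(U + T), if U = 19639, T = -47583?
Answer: 2*I*√6986 ≈ 167.16*I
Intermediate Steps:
√(U + T) = √(19639 - 47583) = √(-27944) = 2*I*√6986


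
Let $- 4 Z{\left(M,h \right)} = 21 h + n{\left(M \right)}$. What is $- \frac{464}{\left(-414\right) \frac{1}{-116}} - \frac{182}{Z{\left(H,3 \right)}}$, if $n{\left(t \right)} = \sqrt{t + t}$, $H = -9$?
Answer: $\frac{8 \left(- 3364 \sqrt{2} + 64365 i\right)}{207 \left(\sqrt{2} - 21 i\right)} \approx -118.51 - 0.77468 i$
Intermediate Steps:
$n{\left(t \right)} = \sqrt{2} \sqrt{t}$ ($n{\left(t \right)} = \sqrt{2 t} = \sqrt{2} \sqrt{t}$)
$Z{\left(M,h \right)} = - \frac{21 h}{4} - \frac{\sqrt{2} \sqrt{M}}{4}$ ($Z{\left(M,h \right)} = - \frac{21 h + \sqrt{2} \sqrt{M}}{4} = - \frac{21 h}{4} - \frac{\sqrt{2} \sqrt{M}}{4}$)
$- \frac{464}{\left(-414\right) \frac{1}{-116}} - \frac{182}{Z{\left(H,3 \right)}} = - \frac{464}{\left(-414\right) \frac{1}{-116}} - \frac{182}{\left(- \frac{21}{4}\right) 3 - \frac{\sqrt{2} \sqrt{-9}}{4}} = - \frac{464}{\left(-414\right) \left(- \frac{1}{116}\right)} - \frac{182}{- \frac{63}{4} - \frac{\sqrt{2} \cdot 3 i}{4}} = - \frac{464}{\frac{207}{58}} - \frac{182}{- \frac{63}{4} - \frac{3 i \sqrt{2}}{4}} = \left(-464\right) \frac{58}{207} - \frac{182}{- \frac{63}{4} - \frac{3 i \sqrt{2}}{4}} = - \frac{26912}{207} - \frac{182}{- \frac{63}{4} - \frac{3 i \sqrt{2}}{4}}$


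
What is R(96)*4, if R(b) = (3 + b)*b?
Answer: 38016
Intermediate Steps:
R(b) = b*(3 + b)
R(96)*4 = (96*(3 + 96))*4 = (96*99)*4 = 9504*4 = 38016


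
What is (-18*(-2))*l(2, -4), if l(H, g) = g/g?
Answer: 36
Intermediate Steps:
l(H, g) = 1
(-18*(-2))*l(2, -4) = -18*(-2)*1 = 36*1 = 36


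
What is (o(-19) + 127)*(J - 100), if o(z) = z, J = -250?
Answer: -37800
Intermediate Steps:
(o(-19) + 127)*(J - 100) = (-19 + 127)*(-250 - 100) = 108*(-350) = -37800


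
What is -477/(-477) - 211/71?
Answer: -140/71 ≈ -1.9718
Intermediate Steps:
-477/(-477) - 211/71 = -477*(-1/477) - 211*1/71 = 1 - 211/71 = -140/71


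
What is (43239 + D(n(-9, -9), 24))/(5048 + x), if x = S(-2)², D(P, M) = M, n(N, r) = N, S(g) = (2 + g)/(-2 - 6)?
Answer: 43263/5048 ≈ 8.5703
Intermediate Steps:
S(g) = -¼ - g/8 (S(g) = (2 + g)/(-8) = (2 + g)*(-⅛) = -¼ - g/8)
x = 0 (x = (-¼ - ⅛*(-2))² = (-¼ + ¼)² = 0² = 0)
(43239 + D(n(-9, -9), 24))/(5048 + x) = (43239 + 24)/(5048 + 0) = 43263/5048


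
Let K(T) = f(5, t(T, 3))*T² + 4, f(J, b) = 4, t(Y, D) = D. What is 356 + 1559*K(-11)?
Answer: 761148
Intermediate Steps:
K(T) = 4 + 4*T² (K(T) = 4*T² + 4 = 4 + 4*T²)
356 + 1559*K(-11) = 356 + 1559*(4 + 4*(-11)²) = 356 + 1559*(4 + 4*121) = 356 + 1559*(4 + 484) = 356 + 1559*488 = 356 + 760792 = 761148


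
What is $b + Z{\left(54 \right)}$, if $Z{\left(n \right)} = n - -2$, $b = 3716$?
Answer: $3772$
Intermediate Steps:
$Z{\left(n \right)} = 2 + n$ ($Z{\left(n \right)} = n + 2 = 2 + n$)
$b + Z{\left(54 \right)} = 3716 + \left(2 + 54\right) = 3716 + 56 = 3772$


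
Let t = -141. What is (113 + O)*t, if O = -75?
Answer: -5358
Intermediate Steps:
(113 + O)*t = (113 - 75)*(-141) = 38*(-141) = -5358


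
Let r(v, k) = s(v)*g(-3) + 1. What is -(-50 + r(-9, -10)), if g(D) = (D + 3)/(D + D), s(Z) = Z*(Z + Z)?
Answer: 49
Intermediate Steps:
s(Z) = 2*Z**2 (s(Z) = Z*(2*Z) = 2*Z**2)
g(D) = (3 + D)/(2*D) (g(D) = (3 + D)/((2*D)) = (3 + D)*(1/(2*D)) = (3 + D)/(2*D))
r(v, k) = 1 (r(v, k) = (2*v**2)*((1/2)*(3 - 3)/(-3)) + 1 = (2*v**2)*((1/2)*(-1/3)*0) + 1 = (2*v**2)*0 + 1 = 0 + 1 = 1)
-(-50 + r(-9, -10)) = -(-50 + 1) = -1*(-49) = 49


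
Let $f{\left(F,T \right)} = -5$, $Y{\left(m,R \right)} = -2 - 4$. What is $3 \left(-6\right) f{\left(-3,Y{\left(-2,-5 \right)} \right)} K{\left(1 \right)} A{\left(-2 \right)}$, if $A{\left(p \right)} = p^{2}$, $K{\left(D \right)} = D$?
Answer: $360$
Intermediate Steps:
$Y{\left(m,R \right)} = -6$
$3 \left(-6\right) f{\left(-3,Y{\left(-2,-5 \right)} \right)} K{\left(1 \right)} A{\left(-2 \right)} = 3 \left(-6\right) \left(-5\right) 1 \left(-2\right)^{2} = - 18 \left(\left(-5\right) 4\right) = \left(-18\right) \left(-20\right) = 360$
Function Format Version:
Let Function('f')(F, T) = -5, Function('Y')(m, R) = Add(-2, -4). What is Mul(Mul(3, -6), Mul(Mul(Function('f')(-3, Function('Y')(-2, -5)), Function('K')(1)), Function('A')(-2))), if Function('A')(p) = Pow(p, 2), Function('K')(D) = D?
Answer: 360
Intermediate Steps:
Function('Y')(m, R) = -6
Mul(Mul(3, -6), Mul(Mul(Function('f')(-3, Function('Y')(-2, -5)), Function('K')(1)), Function('A')(-2))) = Mul(Mul(3, -6), Mul(Mul(-5, 1), Pow(-2, 2))) = Mul(-18, Mul(-5, 4)) = Mul(-18, -20) = 360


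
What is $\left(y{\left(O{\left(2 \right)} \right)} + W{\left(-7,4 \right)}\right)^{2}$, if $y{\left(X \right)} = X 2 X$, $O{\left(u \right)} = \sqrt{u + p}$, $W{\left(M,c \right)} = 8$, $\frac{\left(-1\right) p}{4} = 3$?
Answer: $144$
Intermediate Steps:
$p = -12$ ($p = \left(-4\right) 3 = -12$)
$O{\left(u \right)} = \sqrt{-12 + u}$ ($O{\left(u \right)} = \sqrt{u - 12} = \sqrt{-12 + u}$)
$y{\left(X \right)} = 2 X^{2}$ ($y{\left(X \right)} = 2 X X = 2 X^{2}$)
$\left(y{\left(O{\left(2 \right)} \right)} + W{\left(-7,4 \right)}\right)^{2} = \left(2 \left(\sqrt{-12 + 2}\right)^{2} + 8\right)^{2} = \left(2 \left(\sqrt{-10}\right)^{2} + 8\right)^{2} = \left(2 \left(i \sqrt{10}\right)^{2} + 8\right)^{2} = \left(2 \left(-10\right) + 8\right)^{2} = \left(-20 + 8\right)^{2} = \left(-12\right)^{2} = 144$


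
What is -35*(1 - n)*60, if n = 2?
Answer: 2100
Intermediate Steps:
-35*(1 - n)*60 = -35*(1 - 1*2)*60 = -35*(1 - 2)*60 = -35*(-1)*60 = 35*60 = 2100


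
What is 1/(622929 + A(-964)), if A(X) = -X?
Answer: 1/623893 ≈ 1.6028e-6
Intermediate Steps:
1/(622929 + A(-964)) = 1/(622929 - 1*(-964)) = 1/(622929 + 964) = 1/623893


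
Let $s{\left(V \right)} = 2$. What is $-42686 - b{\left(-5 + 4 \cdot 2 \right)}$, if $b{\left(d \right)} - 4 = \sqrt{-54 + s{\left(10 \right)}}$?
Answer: $-42690 - 2 i \sqrt{13} \approx -42690.0 - 7.2111 i$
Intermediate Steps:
$b{\left(d \right)} = 4 + 2 i \sqrt{13}$ ($b{\left(d \right)} = 4 + \sqrt{-54 + 2} = 4 + \sqrt{-52} = 4 + 2 i \sqrt{13}$)
$-42686 - b{\left(-5 + 4 \cdot 2 \right)} = -42686 - \left(4 + 2 i \sqrt{13}\right) = -42690 - 2 i \sqrt{13}$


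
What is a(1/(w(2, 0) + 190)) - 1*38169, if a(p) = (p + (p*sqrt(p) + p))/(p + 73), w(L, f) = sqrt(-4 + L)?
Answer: -38169 + ((190 + I*sqrt(2))**(-3/2) + 2/(190 + I*sqrt(2)))/(73 + 1/(190 + I*sqrt(2))) ≈ -38169.0 - 1.1315e-6*I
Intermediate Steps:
a(p) = (p**(3/2) + 2*p)/(73 + p) (a(p) = (p + (p**(3/2) + p))/(73 + p) = (p + (p + p**(3/2)))/(73 + p) = (p**(3/2) + 2*p)/(73 + p))
a(1/(w(2, 0) + 190)) - 1*38169 = ((1/(sqrt(-4 + 2) + 190))**(3/2) + 2/(sqrt(-4 + 2) + 190))/(73 + 1/(sqrt(-4 + 2) + 190)) - 1*38169 = ((1/(sqrt(-2) + 190))**(3/2) + 2/(sqrt(-2) + 190))/(73 + 1/(sqrt(-2) + 190)) - 38169 = ((1/(I*sqrt(2) + 190))**(3/2) + 2/(I*sqrt(2) + 190))/(73 + 1/(I*sqrt(2) + 190)) - 38169 = ((1/(190 + I*sqrt(2)))**(3/2) + 2/(190 + I*sqrt(2)))/(73 + 1/(190 + I*sqrt(2))) - 38169 = ((190 + I*sqrt(2))**(-3/2) + 2/(190 + I*sqrt(2)))/(73 + 1/(190 + I*sqrt(2))) - 38169 = -38169 + ((190 + I*sqrt(2))**(-3/2) + 2/(190 + I*sqrt(2)))/(73 + 1/(190 + I*sqrt(2)))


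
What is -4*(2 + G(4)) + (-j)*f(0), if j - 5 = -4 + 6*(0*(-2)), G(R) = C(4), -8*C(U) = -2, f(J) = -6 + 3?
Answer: -6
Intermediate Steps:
f(J) = -3
C(U) = ¼ (C(U) = -⅛*(-2) = ¼)
G(R) = ¼
j = 1 (j = 5 + (-4 + 6*(0*(-2))) = 5 + (-4 + 6*0) = 5 + (-4 + 0) = 5 - 4 = 1)
-4*(2 + G(4)) + (-j)*f(0) = -4*(2 + ¼) - 1*1*(-3) = -4*9/4 - 1*(-3) = -9 + 3 = -6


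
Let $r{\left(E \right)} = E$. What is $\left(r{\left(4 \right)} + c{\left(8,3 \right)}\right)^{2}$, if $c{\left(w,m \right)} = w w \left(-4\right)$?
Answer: $63504$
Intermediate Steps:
$c{\left(w,m \right)} = - 4 w^{2}$ ($c{\left(w,m \right)} = w^{2} \left(-4\right) = - 4 w^{2}$)
$\left(r{\left(4 \right)} + c{\left(8,3 \right)}\right)^{2} = \left(4 - 4 \cdot 8^{2}\right)^{2} = \left(4 - 256\right)^{2} = \left(-252\right)^{2} = 63504$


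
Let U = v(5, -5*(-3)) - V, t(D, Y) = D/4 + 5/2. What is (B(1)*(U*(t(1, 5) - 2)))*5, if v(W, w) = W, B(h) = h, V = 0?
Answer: 75/4 ≈ 18.750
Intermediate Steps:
t(D, Y) = 5/2 + D/4 (t(D, Y) = D*(¼) + 5*(½) = D/4 + 5/2 = 5/2 + D/4)
U = 5 (U = 5 - 1*0 = 5 + 0 = 5)
(B(1)*(U*(t(1, 5) - 2)))*5 = (1*(5*((5/2 + (¼)*1) - 2)))*5 = (1*(5*((5/2 + ¼) - 2)))*5 = (1*(5*(11/4 - 2)))*5 = (1*(5*(¾)))*5 = (1*(15/4))*5 = (15/4)*5 = 75/4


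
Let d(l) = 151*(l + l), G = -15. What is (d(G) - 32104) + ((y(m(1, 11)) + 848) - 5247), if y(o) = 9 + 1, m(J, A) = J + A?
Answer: -41023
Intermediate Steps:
m(J, A) = A + J
d(l) = 302*l (d(l) = 151*(2*l) = 302*l)
y(o) = 10
(d(G) - 32104) + ((y(m(1, 11)) + 848) - 5247) = (302*(-15) - 32104) + ((10 + 848) - 5247) = (-4530 - 32104) + (858 - 5247) = -36634 - 4389 = -41023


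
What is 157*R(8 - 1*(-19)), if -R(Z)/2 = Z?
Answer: -8478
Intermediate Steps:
R(Z) = -2*Z
157*R(8 - 1*(-19)) = 157*(-2*(8 - 1*(-19))) = 157*(-2*(8 + 19)) = 157*(-2*27) = 157*(-54) = -8478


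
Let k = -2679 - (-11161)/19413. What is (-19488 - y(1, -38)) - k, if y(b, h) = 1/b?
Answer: -326343691/19413 ≈ -16811.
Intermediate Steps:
k = -51996266/19413 (k = -2679 - (-11161)/19413 = -2679 - 1*(-11161/19413) = -2679 + 11161/19413 = -51996266/19413 ≈ -2678.4)
(-19488 - y(1, -38)) - k = (-19488 - 1/1) - 1*(-51996266/19413) = (-19488 - 1*1) + 51996266/19413 = (-19488 - 1) + 51996266/19413 = -19489 + 51996266/19413 = -326343691/19413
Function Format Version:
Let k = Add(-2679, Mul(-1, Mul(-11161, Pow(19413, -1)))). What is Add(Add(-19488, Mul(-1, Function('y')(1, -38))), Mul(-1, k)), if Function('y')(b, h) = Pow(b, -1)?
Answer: Rational(-326343691, 19413) ≈ -16811.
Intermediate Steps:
k = Rational(-51996266, 19413) (k = Add(-2679, Mul(-1, Mul(-11161, Rational(1, 19413)))) = Add(-2679, Mul(-1, Rational(-11161, 19413))) = Add(-2679, Rational(11161, 19413)) = Rational(-51996266, 19413) ≈ -2678.4)
Add(Add(-19488, Mul(-1, Function('y')(1, -38))), Mul(-1, k)) = Add(Add(-19488, Mul(-1, Pow(1, -1))), Mul(-1, Rational(-51996266, 19413))) = Add(Add(-19488, Mul(-1, 1)), Rational(51996266, 19413)) = Add(Add(-19488, -1), Rational(51996266, 19413)) = Add(-19489, Rational(51996266, 19413)) = Rational(-326343691, 19413)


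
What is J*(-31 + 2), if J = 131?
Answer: -3799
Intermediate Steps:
J*(-31 + 2) = 131*(-31 + 2) = 131*(-29) = -3799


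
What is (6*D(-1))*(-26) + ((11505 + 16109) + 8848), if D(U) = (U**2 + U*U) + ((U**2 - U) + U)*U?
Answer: 36306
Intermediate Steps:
D(U) = U**3 + 2*U**2 (D(U) = (U**2 + U**2) + U**2*U = 2*U**2 + U**3 = U**3 + 2*U**2)
(6*D(-1))*(-26) + ((11505 + 16109) + 8848) = (6*((-1)**2*(2 - 1)))*(-26) + ((11505 + 16109) + 8848) = (6*(1*1))*(-26) + (27614 + 8848) = (6*1)*(-26) + 36462 = 6*(-26) + 36462 = -156 + 36462 = 36306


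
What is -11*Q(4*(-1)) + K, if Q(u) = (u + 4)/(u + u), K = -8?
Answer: -8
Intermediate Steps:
Q(u) = (4 + u)/(2*u) (Q(u) = (4 + u)/((2*u)) = (4 + u)*(1/(2*u)) = (4 + u)/(2*u))
-11*Q(4*(-1)) + K = -11*(4 + 4*(-1))/(2*(4*(-1))) - 8 = -11*(4 - 4)/(2*(-4)) - 8 = -11*(-1)*0/(2*4) - 8 = -11*0 - 8 = 0 - 8 = -8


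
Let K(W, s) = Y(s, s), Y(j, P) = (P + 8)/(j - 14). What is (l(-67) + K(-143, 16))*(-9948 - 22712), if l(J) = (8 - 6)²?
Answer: -522560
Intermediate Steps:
Y(j, P) = (8 + P)/(-14 + j)
K(W, s) = (8 + s)/(-14 + s)
l(J) = 4 (l(J) = 2² = 4)
(l(-67) + K(-143, 16))*(-9948 - 22712) = (4 + (8 + 16)/(-14 + 16))*(-9948 - 22712) = (4 + 24/2)*(-32660) = (4 + (½)*24)*(-32660) = (4 + 12)*(-32660) = 16*(-32660) = -522560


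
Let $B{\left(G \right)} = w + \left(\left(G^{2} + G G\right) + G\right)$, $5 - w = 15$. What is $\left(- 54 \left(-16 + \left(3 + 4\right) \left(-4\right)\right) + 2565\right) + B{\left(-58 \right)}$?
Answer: $11601$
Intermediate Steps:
$w = -10$ ($w = 5 - 15 = -10$)
$B{\left(G \right)} = -10 + G + 2 G^{2}$ ($B{\left(G \right)} = -10 + \left(\left(G^{2} + G G\right) + G\right) = -10 + \left(\left(G^{2} + G^{2}\right) + G\right) = -10 + \left(2 G^{2} + G\right) = -10 + \left(G + 2 G^{2}\right) = -10 + G + 2 G^{2}$)
$\left(- 54 \left(-16 + \left(3 + 4\right) \left(-4\right)\right) + 2565\right) + B{\left(-58 \right)} = \left(- 54 \left(-16 + \left(3 + 4\right) \left(-4\right)\right) + 2565\right) - \left(68 - 6728\right) = \left(- 54 \left(-16 + 7 \left(-4\right)\right) + 2565\right) - -6660 = \left(- 54 \left(-16 - 28\right) + 2565\right) - -6660 = \left(\left(-54\right) \left(-44\right) + 2565\right) + 6660 = \left(2376 + 2565\right) + 6660 = 4941 + 6660 = 11601$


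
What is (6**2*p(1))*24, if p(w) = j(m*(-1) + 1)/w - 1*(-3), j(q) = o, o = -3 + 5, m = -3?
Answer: 4320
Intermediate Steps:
o = 2
j(q) = 2
p(w) = 3 + 2/w (p(w) = 2/w - 1*(-3) = 2/w + 3 = 3 + 2/w)
(6**2*p(1))*24 = (6**2*(3 + 2/1))*24 = (36*(3 + 2*1))*24 = (36*(3 + 2))*24 = (36*5)*24 = 180*24 = 4320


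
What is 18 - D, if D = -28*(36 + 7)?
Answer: 1222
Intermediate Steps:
D = -1204 (D = -28*43 = -1204)
18 - D = 18 - 1*(-1204) = 18 + 1204 = 1222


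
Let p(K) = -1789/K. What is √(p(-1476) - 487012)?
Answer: I*√29471944843/246 ≈ 697.86*I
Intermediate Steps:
√(p(-1476) - 487012) = √(-1789/(-1476) - 487012) = √(-1789*(-1/1476) - 487012) = √(1789/1476 - 487012) = √(-718827923/1476) = I*√29471944843/246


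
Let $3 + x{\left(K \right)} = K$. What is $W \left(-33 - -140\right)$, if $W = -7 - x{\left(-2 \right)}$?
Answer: $-214$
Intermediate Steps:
$x{\left(K \right)} = -3 + K$
$W = -2$ ($W = -7 - \left(-3 - 2\right) = -7 - -5 = -7 + 5 = -2$)
$W \left(-33 - -140\right) = - 2 \left(-33 - -140\right) = - 2 \left(-33 + 140\right) = \left(-2\right) 107 = -214$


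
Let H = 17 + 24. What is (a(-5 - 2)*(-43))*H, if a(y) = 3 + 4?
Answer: -12341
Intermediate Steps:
a(y) = 7
H = 41
(a(-5 - 2)*(-43))*H = (7*(-43))*41 = -301*41 = -12341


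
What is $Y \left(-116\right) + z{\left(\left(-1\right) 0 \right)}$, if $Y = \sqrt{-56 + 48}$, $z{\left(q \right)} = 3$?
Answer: $3 - 232 i \sqrt{2} \approx 3.0 - 328.1 i$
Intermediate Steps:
$Y = 2 i \sqrt{2}$ ($Y = \sqrt{-8} = 2 i \sqrt{2} \approx 2.8284 i$)
$Y \left(-116\right) + z{\left(\left(-1\right) 0 \right)} = 2 i \sqrt{2} \left(-116\right) + 3 = - 232 i \sqrt{2} + 3 = 3 - 232 i \sqrt{2}$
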